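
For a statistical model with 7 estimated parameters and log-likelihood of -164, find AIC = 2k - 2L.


AIC = 2k - 2*loglik = 2(7) - 2(-164).
= 14 + 328 = 342.

342


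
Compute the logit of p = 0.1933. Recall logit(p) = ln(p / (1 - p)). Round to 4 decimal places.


The odds are p/(1-p) = 0.1933 / 0.8067 = 0.2396.
logit(p) = ln(0.2396) = -1.4287.

-1.4287


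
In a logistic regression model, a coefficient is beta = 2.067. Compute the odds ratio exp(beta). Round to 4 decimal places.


Odds ratio = exp(beta) = exp(2.067).
= 7.9011.

7.9011


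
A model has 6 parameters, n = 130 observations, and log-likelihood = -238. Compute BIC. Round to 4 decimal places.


ln(130) = 4.867534.
k * ln(n) = 6 * 4.867534 = 29.205204.
-2L = 476.
BIC = 29.205204 + 476 = 505.205204, which rounds to 505.2052.

505.2052


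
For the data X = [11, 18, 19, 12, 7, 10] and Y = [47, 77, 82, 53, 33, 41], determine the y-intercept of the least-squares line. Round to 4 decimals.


The slope is b1 = 4.1910.
Sample means are xbar = 12.8333 and ybar = 55.5000.
Intercept: b0 = 55.5000 - (4.1910)(12.8333) = 1.7158.

1.7158


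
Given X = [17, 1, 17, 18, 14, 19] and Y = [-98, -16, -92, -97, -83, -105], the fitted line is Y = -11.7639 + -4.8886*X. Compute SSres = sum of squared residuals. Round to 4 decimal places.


Compute predicted values, then residuals = yi - yhat_i.
Residuals: [-3.1299, 0.6525, 2.8701, 2.7587, -2.7957, -0.3527].
SSres = sum(residual^2) = 34.0103.

34.0103


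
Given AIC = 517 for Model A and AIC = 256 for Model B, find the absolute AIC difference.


Compute |517 - 256| = 261.
Model B has the smaller AIC.

261


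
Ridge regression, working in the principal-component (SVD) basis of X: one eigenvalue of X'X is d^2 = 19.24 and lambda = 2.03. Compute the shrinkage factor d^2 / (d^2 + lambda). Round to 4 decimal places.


Compute the denominator: 19.24 + 2.03 = 21.2700.
Shrinkage factor = 19.24 / 21.2700 = 0.9046.

0.9046


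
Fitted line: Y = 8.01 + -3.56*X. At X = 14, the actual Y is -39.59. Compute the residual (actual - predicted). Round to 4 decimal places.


Fitted value at X = 14 is yhat = 8.01 + -3.56*14 = -41.8300.
Residual = -39.59 - -41.8300 = 2.2400.

2.2400


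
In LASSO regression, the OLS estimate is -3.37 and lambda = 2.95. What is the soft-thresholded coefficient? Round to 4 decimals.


Check: |-3.37| = 3.37 vs lambda = 2.95.
Since |beta| > lambda, coefficient = sign(beta)*(|beta| - lambda) = -0.4200.
Soft-thresholded coefficient = -0.4200.

-0.4200


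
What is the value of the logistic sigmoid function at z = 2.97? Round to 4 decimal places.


First, exp(-2.9700) = 0.0513.
Then sigma(z) = 1/(1 + 0.0513) = 0.9512.

0.9512


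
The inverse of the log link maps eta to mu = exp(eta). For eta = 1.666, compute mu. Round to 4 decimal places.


mu = exp(eta) = exp(1.666).
= 5.2910.

5.2910


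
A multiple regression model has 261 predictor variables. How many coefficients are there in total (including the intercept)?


Including the intercept, the model has 261 predictor coefficients + 1 intercept.
Total = 262.

262


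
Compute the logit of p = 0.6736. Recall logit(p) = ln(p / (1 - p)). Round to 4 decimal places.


The odds are p/(1-p) = 0.6736 / 0.3264 = 2.0637.
logit(p) = ln(2.0637) = 0.7245.

0.7245


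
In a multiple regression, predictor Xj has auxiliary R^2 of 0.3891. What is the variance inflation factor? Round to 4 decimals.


VIF = 1 / (1 - 0.3891).
= 1 / 0.6109 = 1.6369.

1.6369


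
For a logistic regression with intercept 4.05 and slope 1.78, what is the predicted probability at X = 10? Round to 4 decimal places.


Compute z = 4.05 + (1.78)(10) = 21.8500.
exp(-z) = 0.0000.
P = 1/(1 + 0.0000) = 1.0000.

1.0000


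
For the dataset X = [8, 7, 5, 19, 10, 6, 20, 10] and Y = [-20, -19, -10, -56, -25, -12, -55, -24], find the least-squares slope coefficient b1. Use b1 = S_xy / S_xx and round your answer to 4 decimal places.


First compute the means: xbar = 10.6250, ybar = -27.6250.
Then S_xx = sum((xi - xbar)^2) = 231.8750.
S_xy = sum((xi - xbar)(yi - ybar)) = -720.8750.
b1 = S_xy / S_xx = -720.8750 / 231.8750 = -3.1089.

-3.1089


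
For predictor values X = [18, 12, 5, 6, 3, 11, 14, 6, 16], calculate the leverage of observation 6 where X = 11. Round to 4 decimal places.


Mean of X: xbar = 10.1111.
SXX = 226.8889.
For X = 11: h = 1/9 + (11 - 10.1111)^2/226.8889 = 0.1146.

0.1146


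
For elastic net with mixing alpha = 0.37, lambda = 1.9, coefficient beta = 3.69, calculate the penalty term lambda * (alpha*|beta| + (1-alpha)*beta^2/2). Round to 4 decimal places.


Compute:
L1 = 0.37 * 3.69 = 1.3653.
L2 = 0.63 * 3.69^2 / 2 = 4.2891.
Penalty = 1.9 * (1.3653 + 4.2891) = 10.7433.

10.7433


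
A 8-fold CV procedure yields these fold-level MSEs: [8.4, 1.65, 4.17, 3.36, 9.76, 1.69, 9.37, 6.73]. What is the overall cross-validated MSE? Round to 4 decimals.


Add all fold MSEs: 45.1300.
Divide by k = 8: 45.1300/8 = 5.6413.

5.6413


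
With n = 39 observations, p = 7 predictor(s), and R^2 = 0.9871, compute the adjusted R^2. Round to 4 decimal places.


Adjusted R^2 = 1 - (1 - R^2) * (n-1)/(n-p-1).
(1 - R^2) = 0.0129.
(n-1)/(n-p-1) = 38/31.
(1 - R^2) * (n-1) = 0.0129 * 38 = 0.4902.
Divide by (n-p-1): 0.4902 / 31 = 0.0158.
Adj R^2 = 1 - 0.0158 = 0.9842.

0.9842


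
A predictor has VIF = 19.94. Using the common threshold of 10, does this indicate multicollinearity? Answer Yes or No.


Compare VIF = 19.94 to the threshold of 10.
19.94 >= 10, so the answer is Yes.

Yes


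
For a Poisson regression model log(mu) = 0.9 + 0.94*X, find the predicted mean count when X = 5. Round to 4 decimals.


Compute eta = 0.9 + 0.94 * 5 = 5.6000.
Apply inverse link: mu = e^5.6000 = 270.4264.

270.4264


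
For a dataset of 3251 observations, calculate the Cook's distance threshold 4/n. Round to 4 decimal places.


The threshold is 4/n.
4/3251 = 0.0012.

0.0012


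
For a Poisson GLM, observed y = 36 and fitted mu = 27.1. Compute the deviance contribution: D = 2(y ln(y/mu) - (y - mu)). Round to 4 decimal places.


First: ln(36/27.1) = 0.283985.
Then: 36 * 0.283985 = 10.223460.
y - mu = 36 - 27.1 = 8.9.
D = 2(10.223460 - 8.9) = 2.646920, which rounds to 2.6469.

2.6469


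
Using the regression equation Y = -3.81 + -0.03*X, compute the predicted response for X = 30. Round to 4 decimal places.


Plug X = 30 into Y = -3.81 + -0.03*X:
Y = -3.81 + -0.9000 = -4.7100.

-4.7100


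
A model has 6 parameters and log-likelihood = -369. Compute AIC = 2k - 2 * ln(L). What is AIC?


Compute:
2k = 2*6 = 12.
-2*loglik = -2*(-369) = 738.
AIC = 12 + 738 = 750.

750


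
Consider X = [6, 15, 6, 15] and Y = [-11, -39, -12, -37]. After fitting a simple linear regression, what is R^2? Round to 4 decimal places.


Fit the OLS line: b0 = 6.1667, b1 = -2.9444.
SSres = 2.5000.
SStot = 704.7500.
R^2 = 1 - 2.5000/704.7500 = 0.9965.

0.9965


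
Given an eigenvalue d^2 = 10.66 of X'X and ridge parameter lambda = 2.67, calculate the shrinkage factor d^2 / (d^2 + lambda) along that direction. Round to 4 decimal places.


Compute the denominator: 10.66 + 2.67 = 13.3300.
Shrinkage factor = 10.66 / 13.3300 = 0.7997.

0.7997


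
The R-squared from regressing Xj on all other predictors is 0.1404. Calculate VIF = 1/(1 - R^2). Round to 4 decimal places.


Denominator: 1 - 0.1404 = 0.8596.
VIF = 1 / 0.8596 = 1.1633.

1.1633


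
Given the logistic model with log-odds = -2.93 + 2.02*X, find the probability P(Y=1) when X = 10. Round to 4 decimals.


Linear predictor: z = -2.93 + 2.02 * 10 = 17.2700.
P = 1/(1 + exp(-17.2700)) = 1/(1 + 0.0000) = 1.0000.

1.0000


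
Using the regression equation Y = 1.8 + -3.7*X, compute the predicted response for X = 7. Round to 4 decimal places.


Plug X = 7 into Y = 1.8 + -3.7*X:
Y = 1.8 + -25.9000 = -24.1000.

-24.1000


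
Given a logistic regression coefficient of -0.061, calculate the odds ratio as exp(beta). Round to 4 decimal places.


Odds ratio = exp(beta) = exp(-0.061).
= 0.9408.

0.9408


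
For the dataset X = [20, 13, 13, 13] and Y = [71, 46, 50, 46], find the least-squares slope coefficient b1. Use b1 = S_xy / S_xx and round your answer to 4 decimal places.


The sample means are xbar = 14.7500 and ybar = 53.2500.
Compute S_xx = 36.7500 and S_xy = 124.2500.
Slope b1 = S_xy / S_xx = 124.2500 / 36.7500 = 3.3810.

3.3810


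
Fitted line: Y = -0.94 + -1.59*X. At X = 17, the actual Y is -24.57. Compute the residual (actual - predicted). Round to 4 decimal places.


Predicted = -0.94 + -1.59 * 17 = -27.9700.
Residual = -24.57 - -27.9700 = 3.4000.

3.4000


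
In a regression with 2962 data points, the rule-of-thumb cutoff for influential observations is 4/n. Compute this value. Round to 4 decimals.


Using the rule of thumb:
Threshold = 4 / 2962 = 0.0014.

0.0014


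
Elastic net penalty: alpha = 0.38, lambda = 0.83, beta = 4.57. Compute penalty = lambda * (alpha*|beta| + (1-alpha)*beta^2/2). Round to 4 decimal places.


Compute:
L1 = 0.38 * 4.57 = 1.7366.
L2 = 0.62 * 4.57^2 / 2 = 6.4743.
Penalty = 0.83 * (1.7366 + 6.4743) = 6.8151.

6.8151


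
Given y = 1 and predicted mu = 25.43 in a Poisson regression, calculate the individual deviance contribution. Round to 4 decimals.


First: ln(1/25.43) = -3.235930.
Then: 1 * -3.235930 = -3.235930.
y - mu = 1 - 25.43 = -24.43.
D = 2(-3.235930 - -24.43) = 42.388140, which rounds to 42.3881.

42.3881


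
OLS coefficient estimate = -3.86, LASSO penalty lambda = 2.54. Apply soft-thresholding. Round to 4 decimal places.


Absolute value: |-3.86| = 3.86.
Compare to lambda = 2.54.
Since |beta| > lambda, coefficient = sign(beta)*(|beta| - lambda) = -1.3200.

-1.3200


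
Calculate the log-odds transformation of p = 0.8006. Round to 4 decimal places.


The odds are p/(1-p) = 0.8006 / 0.1994 = 4.0150.
logit(p) = ln(4.0150) = 1.3900.

1.3900


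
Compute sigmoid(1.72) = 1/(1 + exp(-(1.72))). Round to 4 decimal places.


First, exp(-1.7200) = 0.1791.
Then sigma(z) = 1/(1 + 0.1791) = 0.8481.

0.8481


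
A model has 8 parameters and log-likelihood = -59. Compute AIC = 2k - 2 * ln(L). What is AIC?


AIC = 2*8 - 2*(-59).
= 16 + 118 = 134.

134


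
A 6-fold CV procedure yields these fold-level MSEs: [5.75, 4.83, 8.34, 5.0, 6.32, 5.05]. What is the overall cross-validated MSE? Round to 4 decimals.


Sum of fold MSEs = 35.2900.
Average = 35.2900 / 6 = 5.8817.

5.8817


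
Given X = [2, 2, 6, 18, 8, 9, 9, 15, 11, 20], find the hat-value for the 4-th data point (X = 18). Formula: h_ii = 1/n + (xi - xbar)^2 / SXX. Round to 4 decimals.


Mean of X: xbar = 10.0000.
SXX = 340.0000.
For X = 18: h = 1/10 + (18 - 10.0000)^2/340.0000 = 0.2882.

0.2882


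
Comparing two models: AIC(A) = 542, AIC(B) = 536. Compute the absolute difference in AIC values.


Compute |542 - 536| = 6.
Model B has the smaller AIC.

6


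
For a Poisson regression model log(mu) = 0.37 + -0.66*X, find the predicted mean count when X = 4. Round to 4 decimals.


Linear predictor: eta = 0.37 + (-0.66)(4) = -2.2700.
Expected count: mu = exp(-2.2700) = 0.1033.

0.1033


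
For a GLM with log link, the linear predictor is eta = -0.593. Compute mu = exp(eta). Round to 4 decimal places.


The inverse log link gives:
mu = exp(-0.593) = 0.5527.

0.5527


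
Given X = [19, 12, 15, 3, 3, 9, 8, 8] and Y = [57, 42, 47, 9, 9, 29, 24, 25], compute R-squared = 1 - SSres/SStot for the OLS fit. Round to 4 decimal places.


The fitted line is Y = 0.3885 + 3.1025*X.
SSres = 27.6074, SStot = 2105.5000.
R^2 = 1 - SSres/SStot = 0.9869.

0.9869


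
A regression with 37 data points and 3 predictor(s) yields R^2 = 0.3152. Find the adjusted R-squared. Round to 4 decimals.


Adjusted R^2 = 1 - (1 - R^2) * (n-1)/(n-p-1).
(1 - R^2) = 0.6848.
(n-1)/(n-p-1) = 36/33.
(1 - R^2) * (n-1) = 0.6848 * 36 = 24.6528.
Divide by (n-p-1): 24.6528 / 33 = 0.7471.
Adj R^2 = 1 - 0.7471 = 0.2529.

0.2529


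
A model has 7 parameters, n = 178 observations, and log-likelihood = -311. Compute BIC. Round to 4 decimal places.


Compute k*ln(n) = 7*ln(178) = 7*5.181784 = 36.272488.
Then -2*loglik = 622.
BIC = 36.272488 + 622 = 658.272488, which rounds to 658.2725.

658.2725


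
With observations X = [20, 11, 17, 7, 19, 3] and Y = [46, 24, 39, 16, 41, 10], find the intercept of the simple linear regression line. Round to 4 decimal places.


The slope is b1 = 2.1149.
Sample means are xbar = 12.8333 and ybar = 29.3333.
Intercept: b0 = 29.3333 - (2.1149)(12.8333) = 2.1924.

2.1924


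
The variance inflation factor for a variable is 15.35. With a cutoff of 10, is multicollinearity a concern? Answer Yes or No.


Check: VIF = 15.35 vs threshold = 10.
Since 15.35 >= 10, the answer is Yes.

Yes


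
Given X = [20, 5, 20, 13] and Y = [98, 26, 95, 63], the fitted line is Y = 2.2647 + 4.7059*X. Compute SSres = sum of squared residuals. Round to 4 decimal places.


Predicted values from Y = 2.2647 + 4.7059*X.
Residuals: [1.6173, 0.2058, -1.3827, -0.4414].
SSres = 4.7647.

4.7647


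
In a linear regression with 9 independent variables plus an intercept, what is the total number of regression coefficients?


Including the intercept, the model has 9 predictor coefficients + 1 intercept.
Total = 10.

10


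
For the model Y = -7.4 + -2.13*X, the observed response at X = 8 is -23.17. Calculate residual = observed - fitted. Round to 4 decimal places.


Compute yhat = -7.4 + (-2.13)(8) = -24.4400.
Residual = actual - predicted = -23.17 - -24.4400 = 1.2700.

1.2700


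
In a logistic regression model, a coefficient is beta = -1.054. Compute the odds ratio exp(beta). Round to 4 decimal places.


exp(-1.054) = 0.3485.
So the odds ratio is 0.3485.

0.3485


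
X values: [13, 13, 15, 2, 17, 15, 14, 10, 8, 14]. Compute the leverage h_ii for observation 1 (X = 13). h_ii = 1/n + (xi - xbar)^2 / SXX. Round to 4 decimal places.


Compute xbar = 12.1000 with n = 10 observations.
SXX = 172.9000.
Leverage = 1/10 + (13 - 12.1000)^2/172.9000 = 0.1047.

0.1047


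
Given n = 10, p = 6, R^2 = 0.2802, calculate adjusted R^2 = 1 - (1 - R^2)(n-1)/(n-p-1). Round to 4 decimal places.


Adjusted R^2 = 1 - (1 - R^2) * (n-1)/(n-p-1).
(1 - R^2) = 0.7198.
(n-1)/(n-p-1) = 9/3.
(1 - R^2) * (n-1) = 0.7198 * 9 = 6.4782.
Divide by (n-p-1): 6.4782 / 3 = 2.1594.
Adj R^2 = 1 - 2.1594 = -1.1594.

-1.1594


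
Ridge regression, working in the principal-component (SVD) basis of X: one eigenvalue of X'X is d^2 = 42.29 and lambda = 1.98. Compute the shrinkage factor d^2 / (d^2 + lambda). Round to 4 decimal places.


Compute the denominator: 42.29 + 1.98 = 44.2700.
Shrinkage factor = 42.29 / 44.2700 = 0.9553.

0.9553


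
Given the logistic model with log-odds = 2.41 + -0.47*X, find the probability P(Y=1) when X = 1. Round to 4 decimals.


Linear predictor: z = 2.41 + -0.47 * 1 = 1.9400.
P = 1/(1 + exp(-1.9400)) = 1/(1 + 0.1437) = 0.8744.

0.8744


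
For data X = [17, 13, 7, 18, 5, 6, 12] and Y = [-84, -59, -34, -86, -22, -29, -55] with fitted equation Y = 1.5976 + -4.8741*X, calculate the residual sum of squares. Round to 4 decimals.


For each point, residual = actual - predicted.
Residuals: [-2.7379, 2.7657, -1.4789, 0.1362, 0.7729, -1.3530, 1.8916].
Sum of squared residuals = 23.3570.

23.3570


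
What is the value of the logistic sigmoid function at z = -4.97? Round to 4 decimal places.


First, exp(4.9700) = 144.0269.
Then sigma(z) = 1/(1 + 144.0269) = 0.0069.

0.0069


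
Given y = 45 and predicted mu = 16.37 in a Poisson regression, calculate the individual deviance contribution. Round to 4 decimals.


Compute y*ln(y/mu) = 45*ln(45/16.37) = 45*1.011212 = 45.504540.
y - mu = 28.63.
D = 2*(45.504540 - (28.63)) = 33.749080, which rounds to 33.7491.

33.7491


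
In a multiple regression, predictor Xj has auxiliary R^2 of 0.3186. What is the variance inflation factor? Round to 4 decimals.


VIF = 1 / (1 - 0.3186).
= 1 / 0.6814 = 1.4676.

1.4676


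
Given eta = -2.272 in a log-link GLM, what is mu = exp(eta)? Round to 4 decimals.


The inverse log link gives:
mu = exp(-2.272) = 0.1031.

0.1031


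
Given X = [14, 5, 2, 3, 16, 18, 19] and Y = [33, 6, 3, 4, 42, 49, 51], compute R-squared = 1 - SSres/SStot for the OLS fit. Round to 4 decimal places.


The fitted line is Y = -5.5057 + 2.9421*X.
SSres = 27.7565, SStot = 2866.8571.
R^2 = 1 - SSres/SStot = 0.9903.

0.9903


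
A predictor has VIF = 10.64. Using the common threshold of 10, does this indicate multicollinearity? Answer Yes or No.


Compare VIF = 10.64 to the threshold of 10.
10.64 >= 10, so the answer is Yes.

Yes


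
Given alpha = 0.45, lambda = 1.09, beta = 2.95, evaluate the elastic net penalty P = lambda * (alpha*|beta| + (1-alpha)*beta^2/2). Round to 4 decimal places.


Compute:
L1 = 0.45 * 2.95 = 1.3275.
L2 = 0.55 * 2.95^2 / 2 = 2.3932.
Penalty = 1.09 * (1.3275 + 2.3932) = 4.0555.

4.0555


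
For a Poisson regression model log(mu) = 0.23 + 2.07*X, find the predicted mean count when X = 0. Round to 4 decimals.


eta = 0.23 + 2.07 * 0 = 0.2300.
mu = exp(0.2300) = 1.2586.

1.2586


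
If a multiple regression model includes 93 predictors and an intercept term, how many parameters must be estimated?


Including the intercept, the model has 93 predictor coefficients + 1 intercept.
Total = 94.

94


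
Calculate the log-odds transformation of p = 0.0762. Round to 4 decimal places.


The odds are p/(1-p) = 0.0762 / 0.9238 = 0.0825.
logit(p) = ln(0.0825) = -2.4951.

-2.4951


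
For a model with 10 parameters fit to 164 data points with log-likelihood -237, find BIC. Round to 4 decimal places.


Compute k*ln(n) = 10*ln(164) = 10*5.099866 = 50.998660.
Then -2*loglik = 474.
BIC = 50.998660 + 474 = 524.998660, which rounds to 524.9987.

524.9987


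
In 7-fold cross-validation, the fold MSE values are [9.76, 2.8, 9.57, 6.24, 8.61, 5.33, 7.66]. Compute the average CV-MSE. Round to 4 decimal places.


Total MSE across folds = 49.9700.
CV-MSE = 49.9700/7 = 7.1386.

7.1386


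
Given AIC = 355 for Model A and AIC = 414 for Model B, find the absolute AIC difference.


|AIC_A - AIC_B| = |355 - 414| = 59.
Model A is preferred (lower AIC).

59


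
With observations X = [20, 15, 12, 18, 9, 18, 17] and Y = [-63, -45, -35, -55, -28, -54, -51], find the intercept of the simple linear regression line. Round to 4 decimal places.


The slope is b1 = -3.1417.
Sample means are xbar = 15.5714 and ybar = -47.2857.
Intercept: b0 = -47.2857 - (-3.1417)(15.5714) = 1.6354.

1.6354


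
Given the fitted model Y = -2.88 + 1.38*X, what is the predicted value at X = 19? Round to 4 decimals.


Substitute X = 19 into the equation:
Y = -2.88 + 1.38 * 19 = -2.88 + 26.2200 = 23.3400.

23.3400


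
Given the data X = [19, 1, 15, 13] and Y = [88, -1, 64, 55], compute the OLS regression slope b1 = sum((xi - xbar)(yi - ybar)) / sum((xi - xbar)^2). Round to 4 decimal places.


The sample means are xbar = 12.0000 and ybar = 51.5000.
Compute S_xx = 180.0000 and S_xy = 874.0000.
Slope b1 = S_xy / S_xx = 874.0000 / 180.0000 = 4.8556.

4.8556


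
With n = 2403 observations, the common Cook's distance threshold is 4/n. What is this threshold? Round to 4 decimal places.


The threshold is 4/n.
4/2403 = 0.0017.

0.0017


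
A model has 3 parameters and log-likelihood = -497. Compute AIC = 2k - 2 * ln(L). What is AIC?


Compute:
2k = 2*3 = 6.
-2*loglik = -2*(-497) = 994.
AIC = 6 + 994 = 1000.

1000


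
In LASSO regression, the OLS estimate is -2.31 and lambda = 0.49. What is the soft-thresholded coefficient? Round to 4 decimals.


|beta_OLS| = 2.31.
lambda = 0.49.
Since |beta| > lambda, coefficient = sign(beta)*(|beta| - lambda) = -1.8200.
Result = -1.8200.

-1.8200


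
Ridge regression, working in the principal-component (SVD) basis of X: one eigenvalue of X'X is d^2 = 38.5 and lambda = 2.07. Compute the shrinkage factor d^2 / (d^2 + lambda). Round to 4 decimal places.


Compute the denominator: 38.5 + 2.07 = 40.5700.
Shrinkage factor = 38.5 / 40.5700 = 0.9490.

0.9490


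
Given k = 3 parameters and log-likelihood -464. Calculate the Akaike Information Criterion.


AIC = 2*3 - 2*(-464).
= 6 + 928 = 934.

934


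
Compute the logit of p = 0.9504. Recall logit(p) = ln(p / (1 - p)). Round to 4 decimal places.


The odds are p/(1-p) = 0.9504 / 0.0496 = 19.1613.
logit(p) = ln(19.1613) = 2.9529.

2.9529


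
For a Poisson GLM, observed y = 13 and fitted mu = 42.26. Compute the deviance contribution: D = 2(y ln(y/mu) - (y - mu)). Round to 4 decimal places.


Compute y*ln(y/mu) = 13*ln(13/42.26) = 13*-1.178892 = -15.325596.
y - mu = -29.26.
D = 2*(-15.325596 - (-29.26)) = 27.868808, which rounds to 27.8688.

27.8688


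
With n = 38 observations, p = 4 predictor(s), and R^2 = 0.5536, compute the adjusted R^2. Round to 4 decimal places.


Adjusted R^2 = 1 - (1 - R^2) * (n-1)/(n-p-1).
(1 - R^2) = 0.4464.
(n-1)/(n-p-1) = 37/33.
(1 - R^2) * (n-1) = 0.4464 * 37 = 16.5168.
Divide by (n-p-1): 16.5168 / 33 = 0.5005.
Adj R^2 = 1 - 0.5005 = 0.4995.

0.4995


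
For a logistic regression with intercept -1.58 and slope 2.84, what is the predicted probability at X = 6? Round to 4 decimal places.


Linear predictor: z = -1.58 + 2.84 * 6 = 15.4600.
P = 1/(1 + exp(-15.4600)) = 1/(1 + 0.0000) = 1.0000.

1.0000


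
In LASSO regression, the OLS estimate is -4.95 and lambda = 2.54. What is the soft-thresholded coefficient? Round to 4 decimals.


|beta_OLS| = 4.95.
lambda = 2.54.
Since |beta| > lambda, coefficient = sign(beta)*(|beta| - lambda) = -2.4100.
Result = -2.4100.

-2.4100


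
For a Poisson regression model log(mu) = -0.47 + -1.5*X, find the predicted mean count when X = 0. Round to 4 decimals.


Compute eta = -0.47 + -1.5 * 0 = -0.4700.
Apply inverse link: mu = e^-0.4700 = 0.6250.

0.6250


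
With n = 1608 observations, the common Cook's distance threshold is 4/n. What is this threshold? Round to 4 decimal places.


Cook's distance cutoff = 4/n = 4/1608.
= 0.0025.

0.0025


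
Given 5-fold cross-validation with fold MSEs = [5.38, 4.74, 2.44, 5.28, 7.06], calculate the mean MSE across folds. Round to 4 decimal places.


Total MSE across folds = 24.9000.
CV-MSE = 24.9000/5 = 4.9800.

4.9800


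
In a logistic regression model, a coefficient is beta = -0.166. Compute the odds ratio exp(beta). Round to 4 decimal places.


exp(-0.166) = 0.8470.
So the odds ratio is 0.8470.

0.8470


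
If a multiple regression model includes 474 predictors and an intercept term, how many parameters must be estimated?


Each predictor gets one coefficient, plus one intercept.
Total parameters = 474 + 1 = 475.

475


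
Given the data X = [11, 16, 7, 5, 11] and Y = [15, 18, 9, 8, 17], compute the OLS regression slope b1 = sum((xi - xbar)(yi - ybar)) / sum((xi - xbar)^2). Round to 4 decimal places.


The sample means are xbar = 10.0000 and ybar = 13.4000.
Compute S_xx = 72.0000 and S_xy = 73.0000.
Slope b1 = S_xy / S_xx = 73.0000 / 72.0000 = 1.0139.

1.0139


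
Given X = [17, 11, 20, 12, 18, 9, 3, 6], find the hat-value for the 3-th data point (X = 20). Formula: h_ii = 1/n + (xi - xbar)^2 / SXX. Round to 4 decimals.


Compute xbar = 12.0000 with n = 8 observations.
SXX = 252.0000.
Leverage = 1/8 + (20 - 12.0000)^2/252.0000 = 0.3790.

0.3790


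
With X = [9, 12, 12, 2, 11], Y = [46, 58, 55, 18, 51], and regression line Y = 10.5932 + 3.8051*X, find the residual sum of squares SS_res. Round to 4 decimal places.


For each point, residual = actual - predicted.
Residuals: [1.1609, 1.7456, -1.2544, -0.2034, -1.4493].
Sum of squared residuals = 8.1102.

8.1102


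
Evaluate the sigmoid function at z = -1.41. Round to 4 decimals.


First, exp(1.4100) = 4.0960.
Then sigma(z) = 1/(1 + 4.0960) = 0.1962.

0.1962


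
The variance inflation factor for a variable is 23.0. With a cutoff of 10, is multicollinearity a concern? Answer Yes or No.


The threshold is 10.
VIF = 23.0 is >= 10.
Multicollinearity indication: Yes.

Yes


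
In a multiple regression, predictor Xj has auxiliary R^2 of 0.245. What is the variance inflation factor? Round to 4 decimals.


VIF = 1 / (1 - 0.245).
= 1 / 0.755 = 1.3245.

1.3245


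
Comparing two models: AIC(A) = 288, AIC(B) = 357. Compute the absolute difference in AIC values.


Absolute difference = |288 - 357| = 69.
The model with lower AIC (A) is preferred.

69


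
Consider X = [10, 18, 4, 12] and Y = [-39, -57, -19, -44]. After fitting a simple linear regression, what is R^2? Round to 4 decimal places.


Fit the OLS line: b0 = -9.9400, b1 = -2.7100.
SSres = 12.3400.
SStot = 746.7500.
R^2 = 1 - 12.3400/746.7500 = 0.9835.

0.9835


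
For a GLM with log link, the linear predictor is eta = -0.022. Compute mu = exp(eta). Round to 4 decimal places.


Apply the inverse link:
mu = e^-0.022 = 0.9782.

0.9782


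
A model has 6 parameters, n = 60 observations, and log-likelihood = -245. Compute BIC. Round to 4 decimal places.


Compute k*ln(n) = 6*ln(60) = 6*4.094345 = 24.566070.
Then -2*loglik = 490.
BIC = 24.566070 + 490 = 514.566070, which rounds to 514.5661.

514.5661


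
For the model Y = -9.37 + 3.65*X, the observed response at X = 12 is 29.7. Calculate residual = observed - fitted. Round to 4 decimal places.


Predicted = -9.37 + 3.65 * 12 = 34.4300.
Residual = 29.7 - 34.4300 = -4.7300.

-4.7300


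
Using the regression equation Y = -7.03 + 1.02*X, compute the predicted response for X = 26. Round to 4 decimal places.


Substitute X = 26 into the equation:
Y = -7.03 + 1.02 * 26 = -7.03 + 26.5200 = 19.4900.

19.4900


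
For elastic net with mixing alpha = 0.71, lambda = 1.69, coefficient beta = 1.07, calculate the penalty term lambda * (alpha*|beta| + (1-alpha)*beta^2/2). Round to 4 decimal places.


alpha * |beta| = 0.71 * 1.07 = 0.7597.
(1-alpha) * beta^2/2 = 0.29 * 1.1449/2 = 0.1660.
Total = 1.69 * (0.7597 + 0.1660) = 1.5645.

1.5645


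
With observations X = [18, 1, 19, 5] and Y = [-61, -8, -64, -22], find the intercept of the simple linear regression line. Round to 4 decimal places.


First find the slope: b1 = -3.0784.
Means: xbar = 10.7500, ybar = -38.7500.
b0 = ybar - b1 * xbar = -38.7500 - -3.0784 * 10.7500 = -5.6573.

-5.6573


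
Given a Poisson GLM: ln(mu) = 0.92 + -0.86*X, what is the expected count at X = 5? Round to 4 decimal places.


Compute eta = 0.92 + -0.86 * 5 = -3.3800.
Apply inverse link: mu = e^-3.3800 = 0.0340.

0.0340


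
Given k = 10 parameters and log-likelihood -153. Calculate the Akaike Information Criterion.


Compute:
2k = 2*10 = 20.
-2*loglik = -2*(-153) = 306.
AIC = 20 + 306 = 326.

326


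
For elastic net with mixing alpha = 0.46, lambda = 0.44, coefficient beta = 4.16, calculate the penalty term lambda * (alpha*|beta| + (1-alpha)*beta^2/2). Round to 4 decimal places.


alpha * |beta| = 0.46 * 4.16 = 1.9136.
(1-alpha) * beta^2/2 = 0.54 * 17.3056/2 = 4.6725.
Total = 0.44 * (1.9136 + 4.6725) = 2.8979.

2.8979


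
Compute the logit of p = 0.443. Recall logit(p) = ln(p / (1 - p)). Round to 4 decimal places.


1 - p = 0.557.
p/(1-p) = 0.7953.
logit = ln(0.7953) = -0.2290.

-0.2290


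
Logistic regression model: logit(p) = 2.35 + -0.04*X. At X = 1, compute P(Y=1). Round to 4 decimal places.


z = 2.35 + -0.04 * 1 = 2.3100.
Sigmoid: P = 1 / (1 + exp(-2.3100)) = 0.9097.

0.9097


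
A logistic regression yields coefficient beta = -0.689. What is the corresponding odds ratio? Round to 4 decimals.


The odds ratio is computed as:
OR = e^(-0.689) = 0.5021.

0.5021


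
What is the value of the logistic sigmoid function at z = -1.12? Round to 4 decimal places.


exp(1.1200) = 3.0649.
1 + exp(-z) = 4.0649.
sigmoid = 1/4.0649 = 0.2460.

0.2460


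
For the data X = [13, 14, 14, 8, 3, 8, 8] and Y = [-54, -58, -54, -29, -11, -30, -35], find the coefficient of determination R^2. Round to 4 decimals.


After computing the OLS fit (b0=1.7437, b1=-4.1648):
SSres = 32.1028, SStot = 1791.4286.
R^2 = 1 - 32.1028/1791.4286 = 0.9821.

0.9821


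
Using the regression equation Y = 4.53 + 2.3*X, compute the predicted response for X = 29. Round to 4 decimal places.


Substitute X = 29 into the equation:
Y = 4.53 + 2.3 * 29 = 4.53 + 66.7000 = 71.2300.

71.2300


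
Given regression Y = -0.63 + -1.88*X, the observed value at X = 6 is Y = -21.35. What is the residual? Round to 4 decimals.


Fitted value at X = 6 is yhat = -0.63 + -1.88*6 = -11.9100.
Residual = -21.35 - -11.9100 = -9.4400.

-9.4400


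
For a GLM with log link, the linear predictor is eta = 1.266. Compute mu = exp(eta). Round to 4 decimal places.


The inverse log link gives:
mu = exp(1.266) = 3.5466.

3.5466


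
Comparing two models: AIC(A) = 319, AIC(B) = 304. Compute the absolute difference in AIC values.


Compute |319 - 304| = 15.
Model B has the smaller AIC.

15


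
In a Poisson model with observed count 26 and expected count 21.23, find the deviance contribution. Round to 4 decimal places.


y/mu = 26/21.23 = 1.224682 (approx.), and ln(26/21.23) = 0.202681.
y * ln(y/mu) = 26 * 0.202681 = 5.269706.
y - mu = 4.77.
D = 2 * (5.269706 - 4.77) = 0.999412, which rounds to 0.9994.

0.9994


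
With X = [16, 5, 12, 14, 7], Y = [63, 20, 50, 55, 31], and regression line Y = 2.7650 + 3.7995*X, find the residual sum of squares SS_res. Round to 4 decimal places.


Compute predicted values, then residuals = yi - yhat_i.
Residuals: [-0.5570, -1.7625, 1.6410, -0.9580, 1.6385].
SSres = sum(residual^2) = 9.7120.

9.7120


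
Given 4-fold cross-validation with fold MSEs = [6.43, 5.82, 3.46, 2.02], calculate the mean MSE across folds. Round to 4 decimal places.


Add all fold MSEs: 17.7300.
Divide by k = 4: 17.7300/4 = 4.4325.

4.4325


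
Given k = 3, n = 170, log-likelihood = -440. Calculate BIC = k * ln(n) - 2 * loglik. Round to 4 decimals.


ln(170) = 5.135798.
k * ln(n) = 3 * 5.135798 = 15.407394.
-2L = 880.
BIC = 15.407394 + 880 = 895.407394, which rounds to 895.4074.

895.4074


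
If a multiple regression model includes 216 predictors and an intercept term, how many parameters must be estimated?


Including the intercept, the model has 216 predictor coefficients + 1 intercept.
Total = 217.

217


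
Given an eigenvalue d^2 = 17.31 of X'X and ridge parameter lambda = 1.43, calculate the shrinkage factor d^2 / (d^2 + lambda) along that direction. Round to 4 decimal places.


Denominator = d^2 + lambda = 17.31 + 1.43 = 18.7400.
Shrinkage = 17.31 / 18.7400 = 0.9237.

0.9237


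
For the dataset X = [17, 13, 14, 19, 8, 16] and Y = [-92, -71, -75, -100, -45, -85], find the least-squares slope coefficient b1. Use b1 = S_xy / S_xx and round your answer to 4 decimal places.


The sample means are xbar = 14.5000 and ybar = -78.0000.
Compute S_xx = 73.5000 and S_xy = -371.0000.
Slope b1 = S_xy / S_xx = -371.0000 / 73.5000 = -5.0476.

-5.0476


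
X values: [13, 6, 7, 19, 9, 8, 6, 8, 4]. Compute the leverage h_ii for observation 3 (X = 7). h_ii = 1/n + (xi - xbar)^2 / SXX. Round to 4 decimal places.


Compute xbar = 8.8889 with n = 9 observations.
SXX = 164.8889.
Leverage = 1/9 + (7 - 8.8889)^2/164.8889 = 0.1327.

0.1327


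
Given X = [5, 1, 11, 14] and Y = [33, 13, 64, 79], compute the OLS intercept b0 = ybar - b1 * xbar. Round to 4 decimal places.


First find the slope: b1 = 5.0925.
Means: xbar = 7.7500, ybar = 47.2500.
b0 = ybar - b1 * xbar = 47.2500 - 5.0925 * 7.7500 = 7.7835.

7.7835


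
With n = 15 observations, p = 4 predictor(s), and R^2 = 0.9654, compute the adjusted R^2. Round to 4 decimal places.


Adjusted R^2 = 1 - (1 - R^2) * (n-1)/(n-p-1).
(1 - R^2) = 0.0346.
(n-1)/(n-p-1) = 14/10.
(1 - R^2) * (n-1) = 0.0346 * 14 = 0.4844.
Divide by (n-p-1): 0.4844 / 10 = 0.0484.
Adj R^2 = 1 - 0.0484 = 0.9516.

0.9516


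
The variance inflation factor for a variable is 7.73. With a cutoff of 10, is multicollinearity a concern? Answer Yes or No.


Compare VIF = 7.73 to the threshold of 10.
7.73 < 10, so the answer is No.

No


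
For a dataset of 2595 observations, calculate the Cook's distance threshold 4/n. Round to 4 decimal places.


Cook's distance cutoff = 4/n = 4/2595.
= 0.0015.

0.0015


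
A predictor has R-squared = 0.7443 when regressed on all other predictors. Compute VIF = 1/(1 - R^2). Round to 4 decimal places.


Using VIF = 1/(1 - R^2_j):
1 - 0.7443 = 0.2557.
VIF = 3.9108.

3.9108


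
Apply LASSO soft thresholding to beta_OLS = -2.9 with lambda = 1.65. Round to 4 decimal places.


Check: |-2.9| = 2.9 vs lambda = 1.65.
Since |beta| > lambda, coefficient = sign(beta)*(|beta| - lambda) = -1.2500.
Soft-thresholded coefficient = -1.2500.

-1.2500


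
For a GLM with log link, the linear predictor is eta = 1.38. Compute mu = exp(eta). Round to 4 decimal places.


mu = exp(eta) = exp(1.38).
= 3.9749.

3.9749


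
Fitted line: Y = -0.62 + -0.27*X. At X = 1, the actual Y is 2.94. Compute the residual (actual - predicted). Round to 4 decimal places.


Compute yhat = -0.62 + (-0.27)(1) = -0.8900.
Residual = actual - predicted = 2.94 - -0.8900 = 3.8300.

3.8300


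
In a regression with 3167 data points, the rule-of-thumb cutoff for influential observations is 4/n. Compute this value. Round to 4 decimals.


Cook's distance cutoff = 4/n = 4/3167.
= 0.0013.

0.0013


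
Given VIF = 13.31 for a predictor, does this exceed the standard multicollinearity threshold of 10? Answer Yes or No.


The threshold is 10.
VIF = 13.31 is >= 10.
Multicollinearity indication: Yes.

Yes


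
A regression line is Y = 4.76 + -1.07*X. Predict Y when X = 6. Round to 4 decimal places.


Substitute X = 6 into the equation:
Y = 4.76 + -1.07 * 6 = 4.76 + -6.4200 = -1.6600.

-1.6600


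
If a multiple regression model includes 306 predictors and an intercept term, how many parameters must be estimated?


Each predictor gets one coefficient, plus one intercept.
Total parameters = 306 + 1 = 307.

307


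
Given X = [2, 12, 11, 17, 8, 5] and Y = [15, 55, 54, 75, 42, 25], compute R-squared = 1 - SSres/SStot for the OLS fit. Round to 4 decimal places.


Fit the OLS line: b0 = 7.0035, b1 = 4.0723.
SSres = 18.5858.
SStot = 2387.3333.
R^2 = 1 - 18.5858/2387.3333 = 0.9922.

0.9922


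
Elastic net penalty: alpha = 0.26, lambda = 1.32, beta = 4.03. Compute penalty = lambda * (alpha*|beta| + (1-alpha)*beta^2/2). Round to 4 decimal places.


alpha * |beta| = 0.26 * 4.03 = 1.0478.
(1-alpha) * beta^2/2 = 0.74 * 16.2409/2 = 6.0091.
Total = 1.32 * (1.0478 + 6.0091) = 9.3152.

9.3152


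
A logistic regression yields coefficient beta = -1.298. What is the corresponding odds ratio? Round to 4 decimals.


exp(-1.298) = 0.2731.
So the odds ratio is 0.2731.

0.2731


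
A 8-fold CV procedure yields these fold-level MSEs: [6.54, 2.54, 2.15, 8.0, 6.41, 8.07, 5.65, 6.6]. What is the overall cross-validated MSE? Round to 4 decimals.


Sum of fold MSEs = 45.9600.
Average = 45.9600 / 8 = 5.7450.

5.7450


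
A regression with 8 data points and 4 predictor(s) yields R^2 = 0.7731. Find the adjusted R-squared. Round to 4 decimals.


Adjusted R^2 = 1 - (1 - R^2) * (n-1)/(n-p-1).
(1 - R^2) = 0.2269.
(n-1)/(n-p-1) = 7/3.
(1 - R^2) * (n-1) = 0.2269 * 7 = 1.5883.
Divide by (n-p-1): 1.5883 / 3 = 0.5294.
Adj R^2 = 1 - 0.5294 = 0.4706.

0.4706


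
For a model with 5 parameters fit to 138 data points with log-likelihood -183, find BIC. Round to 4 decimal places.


ln(138) = 4.927254.
k * ln(n) = 5 * 4.927254 = 24.636270.
-2L = 366.
BIC = 24.636270 + 366 = 390.636270, which rounds to 390.6363.

390.6363


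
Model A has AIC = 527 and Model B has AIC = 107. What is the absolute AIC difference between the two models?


Absolute difference = |527 - 107| = 420.
The model with lower AIC (B) is preferred.

420


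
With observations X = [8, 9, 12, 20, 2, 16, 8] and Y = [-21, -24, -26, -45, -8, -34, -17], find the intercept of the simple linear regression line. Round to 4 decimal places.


The slope is b1 = -1.9911.
Sample means are xbar = 10.7143 and ybar = -25.0000.
Intercept: b0 = -25.0000 - (-1.9911)(10.7143) = -3.6664.

-3.6664


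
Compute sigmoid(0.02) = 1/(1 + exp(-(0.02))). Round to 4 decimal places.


exp(-0.0200) = 0.9802.
1 + exp(-z) = 1.9802.
sigmoid = 1/1.9802 = 0.5050.

0.5050


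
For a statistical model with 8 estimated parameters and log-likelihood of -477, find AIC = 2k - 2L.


Compute:
2k = 2*8 = 16.
-2*loglik = -2*(-477) = 954.
AIC = 16 + 954 = 970.

970


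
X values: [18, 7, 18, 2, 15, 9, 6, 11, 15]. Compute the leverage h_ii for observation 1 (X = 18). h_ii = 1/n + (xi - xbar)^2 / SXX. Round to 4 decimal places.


Mean of X: xbar = 11.2222.
SXX = 255.5556.
For X = 18: h = 1/9 + (18 - 11.2222)^2/255.5556 = 0.2909.

0.2909


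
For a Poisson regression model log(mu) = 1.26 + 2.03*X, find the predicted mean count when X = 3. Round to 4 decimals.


eta = 1.26 + 2.03 * 3 = 7.3500.
mu = exp(7.3500) = 1556.1965.

1556.1965


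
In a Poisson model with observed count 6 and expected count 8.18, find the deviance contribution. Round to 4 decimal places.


First: ln(6/8.18) = -0.309933.
Then: 6 * -0.309933 = -1.859598.
y - mu = 6 - 8.18 = -2.18.
D = 2(-1.859598 - -2.18) = 0.640804, which rounds to 0.6408.

0.6408


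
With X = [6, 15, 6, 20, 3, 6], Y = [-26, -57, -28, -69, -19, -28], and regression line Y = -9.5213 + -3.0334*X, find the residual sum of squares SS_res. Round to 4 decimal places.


For each point, residual = actual - predicted.
Residuals: [1.7217, -1.9777, -0.2783, 1.1893, -0.3785, -0.2783].
Sum of squared residuals = 8.5881.

8.5881


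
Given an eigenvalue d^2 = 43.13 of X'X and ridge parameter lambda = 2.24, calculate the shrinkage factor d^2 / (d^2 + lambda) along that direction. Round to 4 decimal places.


Compute the denominator: 43.13 + 2.24 = 45.3700.
Shrinkage factor = 43.13 / 45.3700 = 0.9506.

0.9506


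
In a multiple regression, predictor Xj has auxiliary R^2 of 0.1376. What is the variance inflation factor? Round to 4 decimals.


VIF = 1 / (1 - 0.1376).
= 1 / 0.8624 = 1.1596.

1.1596


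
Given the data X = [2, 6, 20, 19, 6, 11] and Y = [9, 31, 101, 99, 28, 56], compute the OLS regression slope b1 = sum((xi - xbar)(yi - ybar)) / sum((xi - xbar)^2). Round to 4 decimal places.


Calculate xbar = 10.6667, ybar = 54.0000.
S_xx = 275.3333, S_xy = 1433.0000.
Using b1 = S_xy / S_xx = 1433.0000 / 275.3333, we get b1 = 5.2046.

5.2046


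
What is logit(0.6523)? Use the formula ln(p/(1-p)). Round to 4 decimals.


1 - p = 0.3477.
p/(1-p) = 1.8760.
logit = ln(1.8760) = 0.6292.

0.6292


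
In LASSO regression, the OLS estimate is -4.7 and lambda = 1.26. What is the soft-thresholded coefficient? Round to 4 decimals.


Check: |-4.7| = 4.7 vs lambda = 1.26.
Since |beta| > lambda, coefficient = sign(beta)*(|beta| - lambda) = -3.4400.
Soft-thresholded coefficient = -3.4400.

-3.4400


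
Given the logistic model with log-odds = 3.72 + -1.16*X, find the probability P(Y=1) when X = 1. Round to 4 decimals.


z = 3.72 + -1.16 * 1 = 2.5600.
Sigmoid: P = 1 / (1 + exp(-2.5600)) = 0.9282.

0.9282


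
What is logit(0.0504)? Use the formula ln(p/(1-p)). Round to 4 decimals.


The odds are p/(1-p) = 0.0504 / 0.9496 = 0.0531.
logit(p) = ln(0.0531) = -2.9360.

-2.9360


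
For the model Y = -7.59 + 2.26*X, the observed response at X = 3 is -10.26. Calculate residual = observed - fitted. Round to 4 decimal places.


Predicted = -7.59 + 2.26 * 3 = -0.8100.
Residual = -10.26 - -0.8100 = -9.4500.

-9.4500


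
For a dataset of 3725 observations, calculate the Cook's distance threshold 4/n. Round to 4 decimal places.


Cook's distance cutoff = 4/n = 4/3725.
= 0.0011.

0.0011
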